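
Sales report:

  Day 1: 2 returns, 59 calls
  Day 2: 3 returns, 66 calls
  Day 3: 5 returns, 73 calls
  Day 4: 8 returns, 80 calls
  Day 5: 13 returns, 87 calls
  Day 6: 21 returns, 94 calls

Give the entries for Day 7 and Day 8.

34 returns, 101 calls; 55 returns, 108 calls

Returns — each term is the sum of the two before it: 2, 3, 5, 8, 13, 21 → 34 → 55.
Calls: +7 each step, so 59, 66, 73, 80, 87, 94 → 101 → 108.
So the next two lines are 34 returns, 101 calls and 55 returns, 108 calls.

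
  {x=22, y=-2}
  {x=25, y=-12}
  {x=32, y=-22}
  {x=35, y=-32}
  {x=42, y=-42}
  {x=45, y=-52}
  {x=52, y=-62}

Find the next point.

{x=55, y=-72}

For the x, alternating steps +3, +7, +3, +7, …: 22, 25, 32, 35, 42, 45, 52 → 55.
Y — −10 each step: -2, -12, -22, -32, -42, -52, -62 → -72.
Combining the parts gives {x=55, y=-72}.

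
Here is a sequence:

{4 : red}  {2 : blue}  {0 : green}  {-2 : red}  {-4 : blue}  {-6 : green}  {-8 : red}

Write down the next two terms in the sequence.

First value: 4, 2, 0, -2, -4, -6, -8 → -10 → -12 (−2 each step).
Colour: repeats red → blue → green; red, blue, green, red, blue, green, red → blue → green.
So the next two terms are {-10 : blue} and {-12 : green}.

{-10 : blue}, {-12 : green}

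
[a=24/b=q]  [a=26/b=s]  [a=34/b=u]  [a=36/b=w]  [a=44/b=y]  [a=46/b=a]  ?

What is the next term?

[a=54/b=c]

For the a, alternating steps +2, +8, +2, +8, …: 24, 26, 34, 36, 44, 46 → 54.
B — letters move forward 2 places in the alphabet, wrapping Z→A: q, s, u, w, y, a → c.
Putting it together: [a=54/b=c].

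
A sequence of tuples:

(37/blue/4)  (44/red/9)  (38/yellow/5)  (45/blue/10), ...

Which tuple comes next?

(39/red/6)

First part — alternating steps +7, −6, +7, −6, …: 37, 44, 38, 45 → 39.
Colour goes blue, red, yellow, blue → red (repeats blue → red → yellow).
Third part: alternating steps +5, −4, +5, −4, …, so 4, 9, 5, 10 → 6.
Putting it together: (39/red/6).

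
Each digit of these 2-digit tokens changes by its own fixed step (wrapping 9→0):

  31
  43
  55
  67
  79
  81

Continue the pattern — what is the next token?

93

For the first digit, +1 each step, mod 10: 3, 4, 5, 6, 7, 8 → 9.
Second digit: 1, 3, 5, 7, 9, 1 → 3 (+2 each step, mod 10).
So the next token is 93.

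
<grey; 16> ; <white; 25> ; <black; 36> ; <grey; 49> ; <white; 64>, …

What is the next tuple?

Shade — repeats grey → white → black: grey, white, black, grey, white → black.
Second value: perfect squares: 4², 5², 6², …; 16, 25, 36, 49, 64 → 81.
So the next tuple is <black; 81>.

<black; 81>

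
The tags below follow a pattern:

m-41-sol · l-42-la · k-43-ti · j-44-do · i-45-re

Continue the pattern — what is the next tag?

h-46-mi

Letter — letters move back 1 place in the alphabet: m, l, k, j, i → h.
Second component: 41, 42, 43, 44, 45 → 46 (+1 each step).
Note — runs through the solfège scale do→ti: sol, la, ti, do, re → mi.
So the next tag is h-46-mi.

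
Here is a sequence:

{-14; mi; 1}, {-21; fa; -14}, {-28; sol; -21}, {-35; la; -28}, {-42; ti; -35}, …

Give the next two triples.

{-49; do; -42}, {-56; re; -49}

First entry: −7 each step, so -14, -21, -28, -35, -42 → -49 → -56.
Note: mi, fa, sol, la, ti → do → re (runs through the solfège scale do→ti).
For the third entry, always the previous value of the first entry: 1, -14, -21, -28, -35 → -42 → -49.
So the next two triples are {-49; do; -42} and {-56; re; -49}.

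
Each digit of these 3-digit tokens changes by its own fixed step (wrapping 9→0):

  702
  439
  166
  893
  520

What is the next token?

First digit goes 7, 4, 1, 8, 5 → 2 (−3 each step, mod 10).
Second digit — +3 each step, mod 10: 0, 3, 6, 9, 2 → 5.
Third digit — −3 each step, mod 10: 2, 9, 6, 3, 0 → 7.
So the next token is 257.

257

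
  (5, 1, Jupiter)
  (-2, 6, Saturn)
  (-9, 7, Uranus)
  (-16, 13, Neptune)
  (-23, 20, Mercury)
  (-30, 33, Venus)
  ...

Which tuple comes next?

(-37, 53, Earth)

First value: −7 each step, so 5, -2, -9, -16, -23, -30 → -37.
Second value — each term is the sum of the two before it: 1, 6, 7, 13, 20, 33 → 53.
Planet goes Jupiter, Saturn, Uranus, Neptune, Mercury, Venus → Earth (runs through the planets Mercury→Neptune).
So the next tuple is (-37, 53, Earth).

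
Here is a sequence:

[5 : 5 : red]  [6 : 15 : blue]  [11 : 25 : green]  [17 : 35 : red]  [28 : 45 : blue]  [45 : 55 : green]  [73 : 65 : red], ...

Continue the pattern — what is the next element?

[118 : 75 : blue]

First value: each term is the sum of the two before it; 5, 6, 11, 17, 28, 45, 73 → 118.
Second value goes 5, 15, 25, 35, 45, 55, 65 → 75 (+10 each step).
For the colour, repeats red → blue → green: red, blue, green, red, blue, green, red → blue.
So the next element is [118 : 75 : blue].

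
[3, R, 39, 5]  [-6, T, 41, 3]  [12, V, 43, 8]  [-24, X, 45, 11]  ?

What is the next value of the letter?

Z

Letter: R, T, V, X → Z (letters move forward 2 places in the alphabet).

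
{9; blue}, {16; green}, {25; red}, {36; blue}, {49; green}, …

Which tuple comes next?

First component: 9, 16, 25, 36, 49 → 64 (perfect squares: 3², 4², 5², …).
Colour: repeats blue → green → red, so blue, green, red, blue, green → red.
Combining the parts gives {64; red}.

{64; red}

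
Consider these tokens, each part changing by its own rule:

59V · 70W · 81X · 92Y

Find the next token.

103Z

First component goes 59, 70, 81, 92 → 103 (+11 each step).
Letter: letters move forward 1 place in the alphabet; V, W, X, Y → Z.
Putting it together: 103Z.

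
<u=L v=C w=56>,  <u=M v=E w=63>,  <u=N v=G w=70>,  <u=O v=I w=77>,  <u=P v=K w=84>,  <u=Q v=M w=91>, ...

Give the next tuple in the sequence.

U goes L, M, N, O, P, Q → R (letters move forward 1 place in the alphabet).
V: letters move forward 2 places in the alphabet; C, E, G, I, K, M → O.
W: +7 each step; 56, 63, 70, 77, 84, 91 → 98.
Combining the parts gives <u=R v=O w=98>.

<u=R v=O w=98>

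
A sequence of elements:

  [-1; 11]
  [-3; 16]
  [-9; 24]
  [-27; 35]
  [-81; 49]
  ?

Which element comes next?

First slot: ×3 each step, so -1, -3, -9, -27, -81 → -243.
Second slot goes 11, 16, 24, 35, 49 → 66 (differences are 5, 8, 11, … (increasing by 3 each time)).
Combining the parts gives [-243; 66].

[-243; 66]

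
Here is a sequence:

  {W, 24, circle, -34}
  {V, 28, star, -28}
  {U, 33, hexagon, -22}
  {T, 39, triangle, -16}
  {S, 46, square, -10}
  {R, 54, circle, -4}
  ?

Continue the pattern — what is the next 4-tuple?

{Q, 63, star, 2}

Letter — letters move back 1 place in the alphabet: W, V, U, T, S, R → Q.
Second slot goes 24, 28, 33, 39, 46, 54 → 63 (differences are 4, 5, 6, … (increasing by 1 each time)).
Shape: repeats circle → star → hexagon → triangle → square; circle, star, hexagon, triangle, square, circle → star.
Fourth slot: -34, -28, -22, -16, -10, -4 → 2 (+6 each step).
Combining the parts gives {Q, 63, star, 2}.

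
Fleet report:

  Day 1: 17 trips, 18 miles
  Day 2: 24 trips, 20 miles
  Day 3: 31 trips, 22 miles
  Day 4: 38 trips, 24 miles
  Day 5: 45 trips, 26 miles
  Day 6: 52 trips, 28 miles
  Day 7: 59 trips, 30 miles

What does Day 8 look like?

66 trips, 32 miles

Trips: +7 each step, so 17, 24, 31, 38, 45, 52, 59 → 66.
Miles — +2 each step: 18, 20, 22, 24, 26, 28, 30 → 32.
So the next row is 66 trips, 32 miles.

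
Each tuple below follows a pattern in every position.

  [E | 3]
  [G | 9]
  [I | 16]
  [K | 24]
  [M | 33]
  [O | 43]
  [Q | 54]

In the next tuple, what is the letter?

Letter: letters move forward 2 places in the alphabet, so E, G, I, K, M, O, Q → S.

S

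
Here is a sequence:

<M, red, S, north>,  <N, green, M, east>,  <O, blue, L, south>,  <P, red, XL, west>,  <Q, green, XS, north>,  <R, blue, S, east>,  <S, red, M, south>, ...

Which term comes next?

Letter: M, N, O, P, Q, R, S → T (letters move forward 1 place in the alphabet).
Colour: repeats red → green → blue; red, green, blue, red, green, blue, red → green.
Size: repeats S → M → L → XL → XS, so S, M, L, XL, XS, S, M → L.
Direction: north, east, south, west, north, east, south → west (repeats north → east → south → west).
Combining the parts gives <T, green, L, west>.

<T, green, L, west>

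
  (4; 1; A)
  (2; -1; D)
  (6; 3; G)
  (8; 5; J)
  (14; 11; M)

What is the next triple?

For the first entry, each term is the sum of the two before it: 4, 2, 6, 8, 14 → 22.
Second entry: always 3 less than the first entry; 1, -1, 3, 5, 11 → 19.
Letter goes A, D, G, J, M → P (letters move forward 3 places in the alphabet).
So the next triple is (22; 19; P).

(22; 19; P)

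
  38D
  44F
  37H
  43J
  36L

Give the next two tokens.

42N, 35P

First component: 38, 44, 37, 43, 36 → 42 → 35 (alternating steps +6, −7, +6, −7, …).
For the letter, letters move forward 2 places in the alphabet: D, F, H, J, L → N → P.
So the next two tokens are 42N and 35P.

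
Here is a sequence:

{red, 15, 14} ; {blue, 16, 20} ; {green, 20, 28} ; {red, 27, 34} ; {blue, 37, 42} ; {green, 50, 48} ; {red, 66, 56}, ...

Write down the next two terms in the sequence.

{blue, 85, 62}, {green, 107, 70}

Colour — repeats red → blue → green: red, blue, green, red, blue, green, red → blue → green.
Second coordinate: differences are 1, 4, 7, … (increasing by 3 each time); 15, 16, 20, 27, 37, 50, 66 → 85 → 107.
For the third coordinate, alternating steps +6, +8, +6, +8, …: 14, 20, 28, 34, 42, 48, 56 → 62 → 70.
So the next two terms are {blue, 85, 62} and {green, 107, 70}.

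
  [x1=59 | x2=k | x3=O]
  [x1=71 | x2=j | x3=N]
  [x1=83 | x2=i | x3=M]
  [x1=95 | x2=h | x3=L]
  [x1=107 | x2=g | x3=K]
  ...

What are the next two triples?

X1 — +12 each step: 59, 71, 83, 95, 107 → 119 → 131.
X2: k, j, i, h, g → f → e (letters move back 1 place in the alphabet).
X3 — letters move back 1 place in the alphabet: O, N, M, L, K → J → I.
So the next two triples are [x1=119 | x2=f | x3=J] and [x1=131 | x2=e | x3=I].

[x1=119 | x2=f | x3=J], [x1=131 | x2=e | x3=I]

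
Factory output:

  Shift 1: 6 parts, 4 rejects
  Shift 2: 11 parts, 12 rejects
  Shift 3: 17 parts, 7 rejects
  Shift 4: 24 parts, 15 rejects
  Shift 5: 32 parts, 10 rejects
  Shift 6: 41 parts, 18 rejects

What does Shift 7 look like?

51 parts, 13 rejects

Parts — differences are 5, 6, 7, … (increasing by 1 each time): 6, 11, 17, 24, 32, 41 → 51.
Rejects: alternating steps +8, −5, +8, −5, …, so 4, 12, 7, 15, 10, 18 → 13.
So the next line is 51 parts, 13 rejects.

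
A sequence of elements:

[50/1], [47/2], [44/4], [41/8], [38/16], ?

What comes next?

For the first entry, −3 each step: 50, 47, 44, 41, 38 → 35.
Second entry: ×2 each step, so 1, 2, 4, 8, 16 → 32.
Combining the parts gives [35/32].

[35/32]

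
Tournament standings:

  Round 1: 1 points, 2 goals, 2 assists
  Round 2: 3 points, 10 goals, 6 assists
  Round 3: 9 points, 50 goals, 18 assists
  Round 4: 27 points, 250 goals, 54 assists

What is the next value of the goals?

Goals: ×5 each step; 2, 10, 50, 250 → 1250.

1250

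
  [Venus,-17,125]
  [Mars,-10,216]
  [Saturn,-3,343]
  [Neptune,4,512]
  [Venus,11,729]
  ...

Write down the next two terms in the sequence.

[Mars,18,1000], [Saturn,25,1331]

Planet goes Venus, Mars, Saturn, Neptune, Venus → Mars → Saturn (repeats Venus → Mars → Saturn → Neptune).
For the second value, +7 each step: -17, -10, -3, 4, 11 → 18 → 25.
For the third value, perfect cubes: 5³, 6³, 7³, …: 125, 216, 343, 512, 729 → 1000 → 1331.
So the next two terms are [Mars,18,1000] and [Saturn,25,1331].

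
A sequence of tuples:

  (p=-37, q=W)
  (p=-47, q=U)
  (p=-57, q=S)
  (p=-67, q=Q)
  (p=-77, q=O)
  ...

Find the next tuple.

P goes -37, -47, -57, -67, -77 → -87 (−10 each step).
For the q, letters move back 2 places in the alphabet: W, U, S, Q, O → M.
Putting it together: (p=-87, q=M).

(p=-87, q=M)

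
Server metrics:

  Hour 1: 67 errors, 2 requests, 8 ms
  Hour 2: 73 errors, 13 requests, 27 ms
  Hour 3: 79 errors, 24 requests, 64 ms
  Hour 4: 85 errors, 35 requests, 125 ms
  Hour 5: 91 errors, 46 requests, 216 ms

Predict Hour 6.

97 errors, 57 requests, 343 ms

Errors: 67, 73, 79, 85, 91 → 97 (+6 each step).
Requests goes 2, 13, 24, 35, 46 → 57 (+11 each step).
Ms: perfect cubes: 2³, 3³, 4³, …, so 8, 27, 64, 125, 216 → 343.
So the next record is 97 errors, 57 requests, 343 ms.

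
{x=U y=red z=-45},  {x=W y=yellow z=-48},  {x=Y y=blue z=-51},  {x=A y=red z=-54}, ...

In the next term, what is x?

C

X: U, W, Y, A → C (letters move forward 2 places in the alphabet, wrapping Z→A).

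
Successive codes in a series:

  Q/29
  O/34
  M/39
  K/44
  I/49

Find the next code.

For the letter, letters move back 2 places in the alphabet: Q, O, M, K, I → G.
Second component: +5 each step; 29, 34, 39, 44, 49 → 54.
So the next code is G/54.

G/54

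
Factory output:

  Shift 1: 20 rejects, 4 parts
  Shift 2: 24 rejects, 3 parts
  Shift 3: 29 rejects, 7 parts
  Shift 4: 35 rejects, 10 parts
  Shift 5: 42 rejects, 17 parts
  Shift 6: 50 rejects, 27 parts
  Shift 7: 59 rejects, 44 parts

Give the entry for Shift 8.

Rejects: differences are 4, 5, 6, … (increasing by 1 each time), so 20, 24, 29, 35, 42, 50, 59 → 69.
For the parts, each term is the sum of the two before it: 4, 3, 7, 10, 17, 27, 44 → 71.
Putting it together: 69 rejects, 71 parts.

69 rejects, 71 parts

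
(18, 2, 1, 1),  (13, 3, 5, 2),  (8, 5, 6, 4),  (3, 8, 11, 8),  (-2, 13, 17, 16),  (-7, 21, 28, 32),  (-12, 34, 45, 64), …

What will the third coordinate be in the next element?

Third coordinate: 1, 5, 6, 11, 17, 28, 45 → 73 (each term is the sum of the two before it).

73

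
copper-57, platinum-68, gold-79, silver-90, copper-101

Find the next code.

Metal: repeats copper → platinum → gold → silver, so copper, platinum, gold, silver, copper → platinum.
Second component: +11 each step; 57, 68, 79, 90, 101 → 112.
Putting it together: platinum-112.

platinum-112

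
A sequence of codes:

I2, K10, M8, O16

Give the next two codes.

Q14 then S22

Letter: letters move forward 2 places in the alphabet; I, K, M, O → Q → S.
Second component: 2, 10, 8, 16 → 14 → 22 (alternating steps +8, −2, +8, −2, …).
So the next two codes are Q14 and S22.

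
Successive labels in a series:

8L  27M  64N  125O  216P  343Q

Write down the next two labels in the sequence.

512R, 729S

First component goes 8, 27, 64, 125, 216, 343 → 512 → 729 (perfect cubes: 2³, 3³, 4³, …).
Letter — letters move forward 1 place in the alphabet: L, M, N, O, P, Q → R → S.
Putting the parts together: 512R and then 729S.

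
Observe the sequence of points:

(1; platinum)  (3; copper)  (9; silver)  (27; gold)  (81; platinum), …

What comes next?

(243; copper)

First entry goes 1, 3, 9, 27, 81 → 243 (×3 each step).
Metal: repeats platinum → copper → silver → gold, so platinum, copper, silver, gold, platinum → copper.
Putting it together: (243; copper).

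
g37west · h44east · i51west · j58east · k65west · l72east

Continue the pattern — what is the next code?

m79west

Letter — letters move forward 1 place in the alphabet: g, h, i, j, k, l → m.
Second component: +7 each step; 37, 44, 51, 58, 65, 72 → 79.
Direction: alternates west ↔ east, so west, east, west, east, west, east → west.
Combining the parts gives m79west.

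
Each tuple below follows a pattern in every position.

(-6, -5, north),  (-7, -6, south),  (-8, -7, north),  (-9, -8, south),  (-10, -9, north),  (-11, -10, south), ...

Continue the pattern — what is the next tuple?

First part: −1 each step; -6, -7, -8, -9, -10, -11 → -12.
Second part — always 1 more than the first part: -5, -6, -7, -8, -9, -10 → -11.
Direction: north, south, north, south, north, south → north (alternates north ↔ south).
Combining the parts gives (-12, -11, north).

(-12, -11, north)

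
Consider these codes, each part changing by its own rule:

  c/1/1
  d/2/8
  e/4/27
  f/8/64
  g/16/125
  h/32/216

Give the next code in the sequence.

Letter: letters move forward 1 place in the alphabet, so c, d, e, f, g, h → i.
Second component: 1, 2, 4, 8, 16, 32 → 64 (×2 each step).
Third component: 1, 8, 27, 64, 125, 216 → 343 (perfect cubes: 1³, 2³, 3³, …).
Putting it together: i/64/343.

i/64/343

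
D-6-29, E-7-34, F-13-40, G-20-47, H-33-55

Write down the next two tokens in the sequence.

I-53-64 then J-86-74

For the letter, letters move forward 1 place in the alphabet: D, E, F, G, H → I → J.
Second component goes 6, 7, 13, 20, 33 → 53 → 86 (each term is the sum of the two before it).
Third component goes 29, 34, 40, 47, 55 → 64 → 74 (differences are 5, 6, 7, … (increasing by 1 each time)).
Putting the parts together: I-53-64 and then J-86-74.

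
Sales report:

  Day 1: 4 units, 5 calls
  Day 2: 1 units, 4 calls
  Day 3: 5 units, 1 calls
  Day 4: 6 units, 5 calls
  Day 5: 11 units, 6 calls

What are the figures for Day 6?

17 units, 11 calls

Units goes 4, 1, 5, 6, 11 → 17 (each term is the sum of the two before it).
Calls: always the previous value of the units; 5, 4, 1, 5, 6 → 11.
Putting it together: 17 units, 11 calls.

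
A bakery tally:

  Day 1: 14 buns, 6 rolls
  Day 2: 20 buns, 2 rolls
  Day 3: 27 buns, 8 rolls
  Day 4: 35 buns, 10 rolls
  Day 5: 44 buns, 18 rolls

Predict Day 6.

Buns: differences are 6, 7, 8, … (increasing by 1 each time); 14, 20, 27, 35, 44 → 54.
Rolls: each term is the sum of the two before it, so 6, 2, 8, 10, 18 → 28.
Putting it together: 54 buns, 28 rolls.

54 buns, 28 rolls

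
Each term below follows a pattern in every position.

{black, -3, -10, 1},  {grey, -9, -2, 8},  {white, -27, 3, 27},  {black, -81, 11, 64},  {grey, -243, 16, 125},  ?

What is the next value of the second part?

Second part: -3, -9, -27, -81, -243 → -729 (×3 each step).

-729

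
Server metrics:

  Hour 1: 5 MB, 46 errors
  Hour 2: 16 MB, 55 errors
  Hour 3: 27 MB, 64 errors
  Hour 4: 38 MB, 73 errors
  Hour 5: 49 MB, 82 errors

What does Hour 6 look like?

MB: +11 each step, so 5, 16, 27, 38, 49 → 60.
For the errors, +9 each step: 46, 55, 64, 73, 82 → 91.
Putting it together: 60 MB, 91 errors.

60 MB, 91 errors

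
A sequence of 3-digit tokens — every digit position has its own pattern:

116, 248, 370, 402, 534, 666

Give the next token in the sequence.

798

First digit: +1 each step, mod 10; 1, 2, 3, 4, 5, 6 → 7.
Second digit goes 1, 4, 7, 0, 3, 6 → 9 (+3 each step, mod 10).
Third digit: +2 each step, mod 10, so 6, 8, 0, 2, 4, 6 → 8.
Putting it together: 798.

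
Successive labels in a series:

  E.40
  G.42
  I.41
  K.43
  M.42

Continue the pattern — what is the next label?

O.44

Letter: letters move forward 2 places in the alphabet; E, G, I, K, M → O.
Second component goes 40, 42, 41, 43, 42 → 44 (alternating steps +2, −1, +2, −1, …).
So the next label is O.44.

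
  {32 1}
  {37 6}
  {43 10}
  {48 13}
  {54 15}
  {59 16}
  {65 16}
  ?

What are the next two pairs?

{70 15}, {76 13}

First coordinate — alternating steps +5, +6, +5, +6, …: 32, 37, 43, 48, 54, 59, 65 → 70 → 76.
Second coordinate: differences are 5, 4, 3, … (decreasing by 1 each time), so 1, 6, 10, 13, 15, 16, 16 → 15 → 13.
So the next two pairs are {70 15} and {76 13}.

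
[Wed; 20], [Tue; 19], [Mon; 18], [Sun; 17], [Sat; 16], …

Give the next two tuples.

For the day, runs backward through the weekdays Mon→Sun: Wed, Tue, Mon, Sun, Sat → Fri → Thu.
Second component — −1 each step: 20, 19, 18, 17, 16 → 15 → 14.
Putting the parts together: [Fri; 15] and then [Thu; 14].

[Fri; 15], [Thu; 14]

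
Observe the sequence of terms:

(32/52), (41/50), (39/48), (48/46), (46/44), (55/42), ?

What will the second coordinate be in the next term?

40

Second coordinate: 52, 50, 48, 46, 44, 42 → 40 (−2 each step).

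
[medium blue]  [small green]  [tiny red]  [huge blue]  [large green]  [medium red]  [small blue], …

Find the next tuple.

Size goes medium, small, tiny, huge, large, medium, small → tiny (repeats medium → small → tiny → huge → large).
Colour: blue, green, red, blue, green, red, blue → green (repeats blue → green → red).
So the next tuple is [tiny green].

[tiny green]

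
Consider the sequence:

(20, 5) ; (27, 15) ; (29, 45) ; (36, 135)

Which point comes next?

For the first value, alternating steps +7, +2, +7, +2, …: 20, 27, 29, 36 → 38.
Second value: ×3 each step, so 5, 15, 45, 135 → 405.
So the next point is (38, 405).

(38, 405)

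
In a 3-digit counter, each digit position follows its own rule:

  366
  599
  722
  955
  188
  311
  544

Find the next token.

First digit: 3, 5, 7, 9, 1, 3, 5 → 7 (+2 each step, mod 10).
For the second digit, +3 each step, mod 10: 6, 9, 2, 5, 8, 1, 4 → 7.
Third digit: 6, 9, 2, 5, 8, 1, 4 → 7 (+3 each step, mod 10).
Putting it together: 777.

777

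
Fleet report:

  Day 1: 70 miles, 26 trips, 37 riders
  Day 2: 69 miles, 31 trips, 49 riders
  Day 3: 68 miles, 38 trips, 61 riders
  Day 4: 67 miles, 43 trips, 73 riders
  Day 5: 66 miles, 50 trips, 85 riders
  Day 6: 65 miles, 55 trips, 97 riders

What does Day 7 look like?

Miles: 70, 69, 68, 67, 66, 65 → 64 (−1 each step).
Trips: 26, 31, 38, 43, 50, 55 → 62 (alternating steps +5, +7, +5, +7, …).
Riders goes 37, 49, 61, 73, 85, 97 → 109 (+12 each step).
Combining the parts gives 64 miles, 62 trips, 109 riders.

64 miles, 62 trips, 109 riders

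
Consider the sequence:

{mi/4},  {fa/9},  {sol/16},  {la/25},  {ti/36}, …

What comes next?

{do/49}

For the note, runs through the solfège scale do→ti: mi, fa, sol, la, ti → do.
Second component: perfect squares: 2², 3², 4², …, so 4, 9, 16, 25, 36 → 49.
Putting it together: {do/49}.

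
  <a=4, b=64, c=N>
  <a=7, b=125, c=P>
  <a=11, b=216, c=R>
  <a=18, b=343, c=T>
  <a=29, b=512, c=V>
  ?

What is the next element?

A: each term is the sum of the two before it; 4, 7, 11, 18, 29 → 47.
B: 64, 125, 216, 343, 512 → 729 (perfect cubes: 4³, 5³, 6³, …).
C: letters move forward 2 places in the alphabet, so N, P, R, T, V → X.
Combining the parts gives <a=47, b=729, c=X>.

<a=47, b=729, c=X>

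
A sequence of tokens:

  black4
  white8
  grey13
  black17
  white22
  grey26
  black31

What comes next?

white35

For the shade, repeats black → white → grey: black, white, grey, black, white, grey, black → white.
Second component: alternating steps +4, +5, +4, +5, …; 4, 8, 13, 17, 22, 26, 31 → 35.
So the next token is white35.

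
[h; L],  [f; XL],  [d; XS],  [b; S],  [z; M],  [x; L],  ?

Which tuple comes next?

[v; XL]

Letter: letters move back 2 places in the alphabet, wrapping A→Z, so h, f, d, b, z, x → v.
For the size, repeats L → XL → XS → S → M: L, XL, XS, S, M, L → XL.
So the next tuple is [v; XL].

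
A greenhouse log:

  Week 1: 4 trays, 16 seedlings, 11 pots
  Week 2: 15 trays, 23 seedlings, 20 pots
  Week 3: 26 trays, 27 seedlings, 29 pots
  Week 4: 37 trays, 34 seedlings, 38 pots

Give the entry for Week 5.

48 trays, 38 seedlings, 47 pots

Trays: +11 each step; 4, 15, 26, 37 → 48.
Seedlings — alternating steps +7, +4, +7, +4, …: 16, 23, 27, 34 → 38.
Pots — +9 each step: 11, 20, 29, 38 → 47.
Putting it together: 48 trays, 38 seedlings, 47 pots.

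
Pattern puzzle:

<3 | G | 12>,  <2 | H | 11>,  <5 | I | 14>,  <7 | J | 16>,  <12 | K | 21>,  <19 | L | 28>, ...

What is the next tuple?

<31 | M | 40>

First value goes 3, 2, 5, 7, 12, 19 → 31 (each term is the sum of the two before it).
Letter goes G, H, I, J, K, L → M (letters move forward 1 place in the alphabet).
Third value — always 9 more than the first value: 12, 11, 14, 16, 21, 28 → 40.
So the next tuple is <31 | M | 40>.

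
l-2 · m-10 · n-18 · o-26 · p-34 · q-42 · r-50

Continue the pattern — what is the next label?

Letter: l, m, n, o, p, q, r → s (letters move forward 1 place in the alphabet).
Second component — +8 each step: 2, 10, 18, 26, 34, 42, 50 → 58.
So the next label is s-58.

s-58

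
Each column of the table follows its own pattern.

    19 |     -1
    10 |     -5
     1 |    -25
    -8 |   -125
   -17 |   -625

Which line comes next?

For the first component, −9 each step: 19, 10, 1, -8, -17 → -26.
Second component: ×5 each step; -1, -5, -25, -125, -625 → -3125.
Combining the parts gives -26  -3125.

-26  -3125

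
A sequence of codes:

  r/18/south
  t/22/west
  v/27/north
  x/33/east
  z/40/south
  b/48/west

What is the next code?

Letter: letters move forward 2 places in the alphabet, wrapping Z→A, so r, t, v, x, z, b → d.
Second component — differences are 4, 5, 6, … (increasing by 1 each time): 18, 22, 27, 33, 40, 48 → 57.
Direction — repeats south → west → north → east: south, west, north, east, south, west → north.
Combining the parts gives d/57/north.

d/57/north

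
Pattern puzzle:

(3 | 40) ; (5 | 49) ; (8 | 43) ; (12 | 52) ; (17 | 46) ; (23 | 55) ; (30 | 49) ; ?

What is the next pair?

(38 | 58)

First part: differences are 2, 3, 4, … (increasing by 1 each time), so 3, 5, 8, 12, 17, 23, 30 → 38.
Second part: alternating steps +9, −6, +9, −6, …; 40, 49, 43, 52, 46, 55, 49 → 58.
Combining the parts gives (38 | 58).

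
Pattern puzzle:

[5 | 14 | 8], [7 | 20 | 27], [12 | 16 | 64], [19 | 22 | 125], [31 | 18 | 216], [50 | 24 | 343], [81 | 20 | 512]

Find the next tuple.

[131 | 26 | 729]

First slot goes 5, 7, 12, 19, 31, 50, 81 → 131 (each term is the sum of the two before it).
Second slot: alternating steps +6, −4, +6, −4, …, so 14, 20, 16, 22, 18, 24, 20 → 26.
Third slot: 8, 27, 64, 125, 216, 343, 512 → 729 (perfect cubes: 2³, 3³, 4³, …).
Putting it together: [131 | 26 | 729].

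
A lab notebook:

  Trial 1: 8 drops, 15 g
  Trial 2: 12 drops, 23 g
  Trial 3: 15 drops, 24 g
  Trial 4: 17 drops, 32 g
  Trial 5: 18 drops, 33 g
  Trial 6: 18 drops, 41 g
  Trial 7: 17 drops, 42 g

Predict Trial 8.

15 drops, 50 g

Drops — differences are 4, 3, 2, … (decreasing by 1 each time): 8, 12, 15, 17, 18, 18, 17 → 15.
G goes 15, 23, 24, 32, 33, 41, 42 → 50 (alternating steps +8, +1, +8, +1, …).
Putting it together: 15 drops, 50 g.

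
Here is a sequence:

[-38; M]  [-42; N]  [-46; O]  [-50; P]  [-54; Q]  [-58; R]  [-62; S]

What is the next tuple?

[-66; T]

First slot: −4 each step; -38, -42, -46, -50, -54, -58, -62 → -66.
Letter: letters move forward 1 place in the alphabet, so M, N, O, P, Q, R, S → T.
Putting it together: [-66; T].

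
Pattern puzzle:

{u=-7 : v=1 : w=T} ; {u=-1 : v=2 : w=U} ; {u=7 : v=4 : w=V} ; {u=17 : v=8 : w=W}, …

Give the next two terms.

{u=29 : v=16 : w=X}, {u=43 : v=32 : w=Y}

For the u, differences are 6, 8, 10, … (increasing by 2 each time): -7, -1, 7, 17 → 29 → 43.
V: 1, 2, 4, 8 → 16 → 32 (×2 each step).
W: letters move forward 1 place in the alphabet, so T, U, V, W → X → Y.
So the next two terms are {u=29 : v=16 : w=X} and {u=43 : v=32 : w=Y}.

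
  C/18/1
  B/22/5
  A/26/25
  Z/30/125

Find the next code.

Y/34/625

Letter — letters move back 1 place in the alphabet, wrapping A→Z: C, B, A, Z → Y.
Second component: 18, 22, 26, 30 → 34 (+4 each step).
Third component: 1, 5, 25, 125 → 625 (×5 each step).
So the next code is Y/34/625.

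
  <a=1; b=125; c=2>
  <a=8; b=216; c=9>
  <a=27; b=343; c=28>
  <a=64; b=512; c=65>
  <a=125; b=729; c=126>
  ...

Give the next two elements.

<a=216; b=1000; c=217>, <a=343; b=1331; c=344>

A: perfect cubes: 1³, 2³, 3³, …, so 1, 8, 27, 64, 125 → 216 → 343.
B: perfect cubes: 5³, 6³, 7³, …, so 125, 216, 343, 512, 729 → 1000 → 1331.
C: always 1 more than the a, so 2, 9, 28, 65, 126 → 217 → 344.
So the next two elements are <a=216; b=1000; c=217> and <a=343; b=1331; c=344>.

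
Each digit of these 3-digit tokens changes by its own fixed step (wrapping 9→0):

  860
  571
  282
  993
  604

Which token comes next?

315

First digit goes 8, 5, 2, 9, 6 → 3 (−3 each step, mod 10).
Second digit — +1 each step, mod 10: 6, 7, 8, 9, 0 → 1.
Third digit: +1 each step, mod 10, so 0, 1, 2, 3, 4 → 5.
Putting it together: 315.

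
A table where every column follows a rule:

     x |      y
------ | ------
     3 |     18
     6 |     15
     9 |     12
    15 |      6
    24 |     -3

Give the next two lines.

Column x: 3, 6, 9, 15, 24 → 39 → 63 (each term is the sum of the two before it).
For the column y, together with the column x always sums to 21: 18, 15, 12, 6, -3 → -18 → -42.
Putting the parts together: 39  -18 and then 63  -42.

39  -18; 63  -42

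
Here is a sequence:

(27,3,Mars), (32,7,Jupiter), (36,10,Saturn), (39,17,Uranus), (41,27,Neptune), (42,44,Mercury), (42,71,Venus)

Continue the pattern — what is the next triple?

(41,115,Earth)

First coordinate: differences are 5, 4, 3, … (decreasing by 1 each time); 27, 32, 36, 39, 41, 42, 42 → 41.
Second coordinate — each term is the sum of the two before it: 3, 7, 10, 17, 27, 44, 71 → 115.
Planet: Mars, Jupiter, Saturn, Uranus, Neptune, Mercury, Venus → Earth (runs through the planets Mercury→Neptune).
So the next triple is (41,115,Earth).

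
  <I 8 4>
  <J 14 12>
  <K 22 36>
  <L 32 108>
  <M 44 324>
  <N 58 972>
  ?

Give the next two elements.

<O 74 2916>, <P 92 8748>

Letter: letters move forward 1 place in the alphabet, so I, J, K, L, M, N → O → P.
Second value: 8, 14, 22, 32, 44, 58 → 74 → 92 (differences are 6, 8, 10, … (increasing by 2 each time)).
Third value goes 4, 12, 36, 108, 324, 972 → 2916 → 8748 (×3 each step).
Putting the parts together: <O 74 2916> and then <P 92 8748>.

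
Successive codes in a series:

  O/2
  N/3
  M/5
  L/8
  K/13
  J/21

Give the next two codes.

Letter: letters move back 1 place in the alphabet, so O, N, M, L, K, J → I → H.
Second component goes 2, 3, 5, 8, 13, 21 → 34 → 55 (each term is the sum of the two before it).
So the next two codes are I/34 and H/55.

I/34 then H/55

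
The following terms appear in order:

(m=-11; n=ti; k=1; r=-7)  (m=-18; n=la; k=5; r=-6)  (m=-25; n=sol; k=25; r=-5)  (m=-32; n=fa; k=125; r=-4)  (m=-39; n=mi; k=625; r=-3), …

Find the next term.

M: -11, -18, -25, -32, -39 → -46 (−7 each step).
N — runs backward through the solfège scale do→ti: ti, la, sol, fa, mi → re.
For the k, ×5 each step: 1, 5, 25, 125, 625 → 3125.
For the r, +1 each step: -7, -6, -5, -4, -3 → -2.
Putting it together: (m=-46; n=re; k=3125; r=-2).

(m=-46; n=re; k=3125; r=-2)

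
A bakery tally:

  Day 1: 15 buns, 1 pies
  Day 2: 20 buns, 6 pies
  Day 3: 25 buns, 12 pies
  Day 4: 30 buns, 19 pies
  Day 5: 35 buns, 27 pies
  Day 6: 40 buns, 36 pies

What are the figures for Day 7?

45 buns, 46 pies

For the buns, +5 each step: 15, 20, 25, 30, 35, 40 → 45.
Pies: differences are 5, 6, 7, … (increasing by 1 each time); 1, 6, 12, 19, 27, 36 → 46.
Combining the parts gives 45 buns, 46 pies.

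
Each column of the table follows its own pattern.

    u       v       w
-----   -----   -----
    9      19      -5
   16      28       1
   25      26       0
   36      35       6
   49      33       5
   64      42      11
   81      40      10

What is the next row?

Column u: 9, 16, 25, 36, 49, 64, 81 → 100 (perfect squares: 3², 4², 5², …).
Column v goes 19, 28, 26, 35, 33, 42, 40 → 49 (alternating steps +9, −2, +9, −2, …).
Column w goes -5, 1, 0, 6, 5, 11, 10 → 16 (alternating steps +6, −1, +6, −1, …).
Putting it together: 100  49  16.

100  49  16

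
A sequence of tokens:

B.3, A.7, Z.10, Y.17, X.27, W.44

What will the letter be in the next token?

Letter goes B, A, Z, Y, X, W → V (letters move back 1 place in the alphabet, wrapping A→Z).

V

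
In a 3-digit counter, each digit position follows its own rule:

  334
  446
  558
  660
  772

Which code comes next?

First digit — +1 each step, mod 10: 3, 4, 5, 6, 7 → 8.
Second digit: 3, 4, 5, 6, 7 → 8 (+1 each step, mod 10).
Third digit: +2 each step, mod 10; 4, 6, 8, 0, 2 → 4.
Putting it together: 884.

884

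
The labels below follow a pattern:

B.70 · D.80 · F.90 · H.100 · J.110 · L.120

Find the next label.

Letter: letters move forward 2 places in the alphabet, so B, D, F, H, J, L → N.
Second component: +10 each step, so 70, 80, 90, 100, 110, 120 → 130.
Putting it together: N.130.

N.130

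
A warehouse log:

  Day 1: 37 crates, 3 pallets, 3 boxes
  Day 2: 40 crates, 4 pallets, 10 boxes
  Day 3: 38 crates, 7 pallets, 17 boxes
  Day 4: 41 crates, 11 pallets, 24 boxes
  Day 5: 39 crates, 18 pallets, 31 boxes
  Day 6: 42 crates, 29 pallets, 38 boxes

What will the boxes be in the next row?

Boxes: +7 each step, so 3, 10, 17, 24, 31, 38 → 45.

45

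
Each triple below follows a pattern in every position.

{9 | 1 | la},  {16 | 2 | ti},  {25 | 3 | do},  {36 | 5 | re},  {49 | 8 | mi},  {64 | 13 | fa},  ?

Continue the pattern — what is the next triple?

{81 | 21 | sol}

For the first slot, perfect squares: 3², 4², 5², …: 9, 16, 25, 36, 49, 64 → 81.
For the second slot, each term is the sum of the two before it: 1, 2, 3, 5, 8, 13 → 21.
Note goes la, ti, do, re, mi, fa → sol (runs through the solfège scale do→ti).
Combining the parts gives {81 | 21 | sol}.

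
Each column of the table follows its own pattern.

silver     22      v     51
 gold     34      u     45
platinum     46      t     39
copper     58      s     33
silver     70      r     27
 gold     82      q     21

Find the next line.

platinum  94  p  15

For the metal, repeats silver → gold → platinum → copper: silver, gold, platinum, copper, silver, gold → platinum.
Second component: 22, 34, 46, 58, 70, 82 → 94 (+12 each step).
Letter: v, u, t, s, r, q → p (letters move back 1 place in the alphabet).
Fourth component goes 51, 45, 39, 33, 27, 21 → 15 (−6 each step).
Putting it together: platinum  94  p  15.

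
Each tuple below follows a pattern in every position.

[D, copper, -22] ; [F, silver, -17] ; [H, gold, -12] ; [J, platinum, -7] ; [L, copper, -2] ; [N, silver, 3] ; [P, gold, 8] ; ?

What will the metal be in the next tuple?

platinum

For the letter, letters move forward 2 places in the alphabet: D, F, H, J, L, N, P → R.
For the metal, repeats copper → silver → gold → platinum: copper, silver, gold, platinum, copper, silver, gold → platinum.
Third slot: -22, -17, -12, -7, -2, 3, 8 → 13 (+5 each step).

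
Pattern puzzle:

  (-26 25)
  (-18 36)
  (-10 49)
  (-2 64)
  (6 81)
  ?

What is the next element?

(14 100)

First coordinate — +8 each step: -26, -18, -10, -2, 6 → 14.
Second coordinate: perfect squares: 5², 6², 7², …, so 25, 36, 49, 64, 81 → 100.
Combining the parts gives (14 100).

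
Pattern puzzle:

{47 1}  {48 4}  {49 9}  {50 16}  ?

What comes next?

{51 25}

For the first slot, +1 each step: 47, 48, 49, 50 → 51.
Second slot: differences are 3, 5, 7, … (increasing by 2 each time); 1, 4, 9, 16 → 25.
So the next term is {51 25}.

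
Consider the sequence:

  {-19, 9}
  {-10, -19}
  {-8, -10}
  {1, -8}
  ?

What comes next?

First value: -19, -10, -8, 1 → 3 (alternating steps +9, +2, +9, +2, …).
Second value: 9, -19, -10, -8 → 1 (always the previous value of the first value).
Combining the parts gives {3, 1}.

{3, 1}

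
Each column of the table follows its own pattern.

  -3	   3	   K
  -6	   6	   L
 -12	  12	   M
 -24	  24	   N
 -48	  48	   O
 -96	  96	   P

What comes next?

First component goes -3, -6, -12, -24, -48, -96 → -192 (×2 each step).
For the second component, ×2 each step: 3, 6, 12, 24, 48, 96 → 192.
Letter: K, L, M, N, O, P → Q (letters move forward 1 place in the alphabet).
So the next row is -192  192  Q.

-192  192  Q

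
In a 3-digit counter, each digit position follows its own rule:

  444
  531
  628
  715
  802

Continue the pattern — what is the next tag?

For the first digit, +1 each step, mod 10: 4, 5, 6, 7, 8 → 9.
Second digit: −1 each step, mod 10; 4, 3, 2, 1, 0 → 9.
For the third digit, −3 each step, mod 10: 4, 1, 8, 5, 2 → 9.
Putting it together: 999.

999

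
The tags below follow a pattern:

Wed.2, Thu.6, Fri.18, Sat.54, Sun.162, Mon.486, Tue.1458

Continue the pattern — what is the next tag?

Wed.4374

Day: runs through the weekdays Mon→Sun, so Wed, Thu, Fri, Sat, Sun, Mon, Tue → Wed.
Second component: 2, 6, 18, 54, 162, 486, 1458 → 4374 (×3 each step).
So the next tag is Wed.4374.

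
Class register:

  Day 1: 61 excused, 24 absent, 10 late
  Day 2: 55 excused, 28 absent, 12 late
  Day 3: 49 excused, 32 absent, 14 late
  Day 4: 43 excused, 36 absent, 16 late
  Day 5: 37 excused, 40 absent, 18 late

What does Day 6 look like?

31 excused, 44 absent, 20 late

Excused — −6 each step: 61, 55, 49, 43, 37 → 31.
Absent: +4 each step; 24, 28, 32, 36, 40 → 44.
For the late, +2 each step: 10, 12, 14, 16, 18 → 20.
Putting it together: 31 excused, 44 absent, 20 late.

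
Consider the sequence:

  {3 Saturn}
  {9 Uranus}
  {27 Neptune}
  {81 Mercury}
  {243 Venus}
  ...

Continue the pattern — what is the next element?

{729 Earth}

First component — ×3 each step: 3, 9, 27, 81, 243 → 729.
Planet: runs through the planets Mercury→Neptune; Saturn, Uranus, Neptune, Mercury, Venus → Earth.
Putting it together: {729 Earth}.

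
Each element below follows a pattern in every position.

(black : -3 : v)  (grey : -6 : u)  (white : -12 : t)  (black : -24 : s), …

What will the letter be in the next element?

r

Letter: letters move back 1 place in the alphabet, so v, u, t, s → r.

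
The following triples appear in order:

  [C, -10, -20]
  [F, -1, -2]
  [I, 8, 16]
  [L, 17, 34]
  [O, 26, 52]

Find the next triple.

[R, 35, 70]

Letter: C, F, I, L, O → R (letters move forward 3 places in the alphabet).
For the second value, +9 each step: -10, -1, 8, 17, 26 → 35.
Third value: always 2 × the second value; -20, -2, 16, 34, 52 → 70.
So the next triple is [R, 35, 70].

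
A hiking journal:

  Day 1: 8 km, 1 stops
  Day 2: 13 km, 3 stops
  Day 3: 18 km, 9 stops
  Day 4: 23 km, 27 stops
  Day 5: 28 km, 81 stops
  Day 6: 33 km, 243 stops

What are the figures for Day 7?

38 km, 729 stops

For the km, +5 each step: 8, 13, 18, 23, 28, 33 → 38.
Stops: 1, 3, 9, 27, 81, 243 → 729 (×3 each step).
Putting it together: 38 km, 729 stops.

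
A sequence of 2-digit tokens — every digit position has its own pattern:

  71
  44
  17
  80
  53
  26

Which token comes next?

99

First digit goes 7, 4, 1, 8, 5, 2 → 9 (−3 each step, mod 10).
Second digit — +3 each step, mod 10: 1, 4, 7, 0, 3, 6 → 9.
Putting it together: 99.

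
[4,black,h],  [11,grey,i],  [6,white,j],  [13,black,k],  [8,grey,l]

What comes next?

[15,white,m]

For the first part, alternating steps +7, −5, +7, −5, …: 4, 11, 6, 13, 8 → 15.
Shade: repeats black → grey → white; black, grey, white, black, grey → white.
Letter: letters move forward 1 place in the alphabet, so h, i, j, k, l → m.
Putting it together: [15,white,m].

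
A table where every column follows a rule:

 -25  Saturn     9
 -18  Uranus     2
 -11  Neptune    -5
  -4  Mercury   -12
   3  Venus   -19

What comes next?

10  Earth  -26

First component — +7 each step: -25, -18, -11, -4, 3 → 10.
Planet: runs through the planets Mercury→Neptune; Saturn, Uranus, Neptune, Mercury, Venus → Earth.
Third component: together with the first component always sums to -16, so 9, 2, -5, -12, -19 → -26.
So the next line is 10  Earth  -26.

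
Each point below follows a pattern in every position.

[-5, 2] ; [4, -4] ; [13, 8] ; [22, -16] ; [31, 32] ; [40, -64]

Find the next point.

First entry — +9 each step: -5, 4, 13, 22, 31, 40 → 49.
Second entry goes 2, -4, 8, -16, 32, -64 → 128 (×(-2) each step).
Combining the parts gives [49, 128].

[49, 128]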